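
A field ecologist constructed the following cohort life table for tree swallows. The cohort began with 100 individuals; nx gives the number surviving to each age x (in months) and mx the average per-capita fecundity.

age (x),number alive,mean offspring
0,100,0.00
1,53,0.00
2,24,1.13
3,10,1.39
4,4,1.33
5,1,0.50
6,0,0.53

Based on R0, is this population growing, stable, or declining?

lx = nx/n0 = nx/100: 1, 0.53, 0.24, 0.1, 0.04, 0.01, 0
R0 = Σ lx·mx = 0 + 0 + 0.2712 + 0.139 + 0.0532 + 0.005 + 0 = 0.4684
R0 < 1, so the population is declining.

declining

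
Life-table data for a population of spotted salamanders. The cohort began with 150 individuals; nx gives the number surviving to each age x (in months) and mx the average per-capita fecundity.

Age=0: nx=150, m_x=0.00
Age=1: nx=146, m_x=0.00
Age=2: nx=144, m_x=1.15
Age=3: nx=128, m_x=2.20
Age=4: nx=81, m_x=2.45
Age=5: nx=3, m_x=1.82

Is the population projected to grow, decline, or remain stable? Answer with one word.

lx = nx/n0 = nx/150: 1, 0.97333…, 0.96, 0.85333…, 0.54, 0.02
R0 = Σ lx·mx = 0 + 0 + 1.104 + 1.877333… + 1.323 + 0.0364 = 4.340733…
R0 > 1, so the population is growing.

growing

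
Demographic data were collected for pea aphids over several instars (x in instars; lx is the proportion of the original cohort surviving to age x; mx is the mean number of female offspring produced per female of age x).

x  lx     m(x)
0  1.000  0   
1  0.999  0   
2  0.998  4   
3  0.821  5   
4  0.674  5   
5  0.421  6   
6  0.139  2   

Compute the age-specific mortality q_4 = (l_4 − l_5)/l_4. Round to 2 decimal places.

q_4 = (l_4 − l_5) / l_4 = (0.674 − 0.421) / 0.674
     = 0.253 / 0.674 = 0.375371… → 0.38

0.38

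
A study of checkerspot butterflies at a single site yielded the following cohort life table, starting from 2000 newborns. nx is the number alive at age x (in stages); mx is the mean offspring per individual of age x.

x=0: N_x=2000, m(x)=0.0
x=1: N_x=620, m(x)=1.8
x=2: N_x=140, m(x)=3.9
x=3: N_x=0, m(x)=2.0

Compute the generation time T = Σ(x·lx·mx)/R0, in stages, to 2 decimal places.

1.33

lx = nx/n0 = nx/2000: 1, 0.31, 0.07, 0
lx·mx: 0, 0.558, 0.273, 0 → R0 = 0.831
x·lx·mx: 0, 0.558, 0.546, 0 → Σ = 1.104
T = 1.104 / 0.831 = 1.32852… → 1.33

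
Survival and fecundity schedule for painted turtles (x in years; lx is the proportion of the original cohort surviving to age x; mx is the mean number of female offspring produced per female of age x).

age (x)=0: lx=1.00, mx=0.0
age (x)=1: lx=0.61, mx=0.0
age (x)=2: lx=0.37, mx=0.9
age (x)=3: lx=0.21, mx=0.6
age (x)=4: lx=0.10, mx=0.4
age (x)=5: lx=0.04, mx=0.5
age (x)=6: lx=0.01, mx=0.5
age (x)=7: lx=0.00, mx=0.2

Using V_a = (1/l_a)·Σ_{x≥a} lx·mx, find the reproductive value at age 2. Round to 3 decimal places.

lx·mx for x ≥ 2: 0.333, 0.126, 0.04, 0.02, 0.005, 0 → sum = 0.524
V_2 = 0.524 / l_2 = 0.524 / 0.37 = 1.416216… → 1.416

1.416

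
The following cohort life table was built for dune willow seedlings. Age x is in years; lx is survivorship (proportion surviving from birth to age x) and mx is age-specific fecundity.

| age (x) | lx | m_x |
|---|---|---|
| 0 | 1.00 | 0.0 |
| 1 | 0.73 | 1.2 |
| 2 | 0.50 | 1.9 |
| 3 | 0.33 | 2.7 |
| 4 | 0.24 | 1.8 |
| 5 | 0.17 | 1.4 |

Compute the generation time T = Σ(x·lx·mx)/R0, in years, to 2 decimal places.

2.47

lx·mx: 0, 0.876, 0.95, 0.891, 0.432, 0.238 → R0 = 3.387
x·lx·mx: 0, 0.876, 1.9, 2.673, 1.728, 1.19 → Σ = 8.367
T = 8.367 / 3.387 = 2.470328… → 2.47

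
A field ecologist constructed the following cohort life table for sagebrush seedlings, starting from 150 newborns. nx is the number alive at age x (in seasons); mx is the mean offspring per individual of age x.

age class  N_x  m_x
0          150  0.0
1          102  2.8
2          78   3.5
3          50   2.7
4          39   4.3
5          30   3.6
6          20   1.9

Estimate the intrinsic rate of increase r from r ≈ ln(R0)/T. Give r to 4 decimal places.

0.7170

lx = nx/n0 = nx/150: 1, 0.68, 0.52, 0.33333…, 0.26, 0.2, 0.13333…
R0 = Σ lx·mx = 0 + 1.904 + 1.82 + 0.9… + 1.118 + 0.72 + 0.25333… = 6.715333…
Σ x·lx·mx = 17.836…; T = 17.836…/6.715333… = 2.65601…
r ≈ ln(R0)/T = ln(6.715333…)/2.65601… = 0.717013… → 0.7170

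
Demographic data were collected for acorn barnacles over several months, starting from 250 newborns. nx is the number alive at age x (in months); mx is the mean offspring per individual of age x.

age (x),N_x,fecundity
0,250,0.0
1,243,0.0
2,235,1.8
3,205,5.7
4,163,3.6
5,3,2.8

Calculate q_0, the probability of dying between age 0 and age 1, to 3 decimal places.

lx = nx/n0 = nx/250: 1, 0.972, 0.94, 0.82, 0.652, 0.012
q_0 = (l_0 − l_1) / l_0 = (1 − 0.972) / 1
     = 0.028 / 1 = 0.028 → 0.028

0.028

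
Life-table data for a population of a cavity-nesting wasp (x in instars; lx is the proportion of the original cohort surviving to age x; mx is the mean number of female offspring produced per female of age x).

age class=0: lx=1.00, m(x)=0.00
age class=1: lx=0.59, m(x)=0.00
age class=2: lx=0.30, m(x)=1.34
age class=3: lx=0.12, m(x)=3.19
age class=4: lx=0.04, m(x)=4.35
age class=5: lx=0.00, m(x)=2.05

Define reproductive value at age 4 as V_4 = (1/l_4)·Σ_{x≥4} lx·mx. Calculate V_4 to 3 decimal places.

4.350

lx·mx for x ≥ 4: 0.174, 0 → sum = 0.174
V_4 = 0.174 / l_4 = 0.174 / 0.04 = 4.35 → 4.350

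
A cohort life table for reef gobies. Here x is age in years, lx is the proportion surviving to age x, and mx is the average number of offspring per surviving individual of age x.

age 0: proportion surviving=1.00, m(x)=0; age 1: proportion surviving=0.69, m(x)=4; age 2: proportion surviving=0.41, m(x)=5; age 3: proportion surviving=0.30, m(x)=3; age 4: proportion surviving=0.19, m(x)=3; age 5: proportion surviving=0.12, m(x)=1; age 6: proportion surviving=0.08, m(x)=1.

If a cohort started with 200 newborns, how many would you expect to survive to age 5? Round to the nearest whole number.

Expected survivors = N0 · l_5 = 200 × 0.12 = 24 → 24

24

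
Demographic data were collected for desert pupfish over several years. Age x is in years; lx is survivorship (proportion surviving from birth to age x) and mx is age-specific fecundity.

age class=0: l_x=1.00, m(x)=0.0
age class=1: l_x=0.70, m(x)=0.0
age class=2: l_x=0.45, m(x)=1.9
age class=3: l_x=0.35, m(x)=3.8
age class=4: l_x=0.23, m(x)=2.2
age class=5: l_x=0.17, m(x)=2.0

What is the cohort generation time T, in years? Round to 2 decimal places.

3.11

lx·mx: 0, 0, 0.855, 1.33, 0.506, 0.34 → R0 = 3.031
x·lx·mx: 0, 0, 1.71, 3.99, 2.024, 1.7 → Σ = 9.424
T = 9.424 / 3.031 = 3.109205… → 3.11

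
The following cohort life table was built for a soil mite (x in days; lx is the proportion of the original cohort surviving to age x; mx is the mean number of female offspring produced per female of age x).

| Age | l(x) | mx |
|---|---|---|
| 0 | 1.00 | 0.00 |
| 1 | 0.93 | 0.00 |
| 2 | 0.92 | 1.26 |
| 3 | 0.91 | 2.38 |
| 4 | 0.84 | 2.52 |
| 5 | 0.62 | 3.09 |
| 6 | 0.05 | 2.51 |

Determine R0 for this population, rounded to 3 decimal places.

lx·mx by age: 0, 0, 1.1592, 2.1658, 2.1168, 1.9158, 0.1255
R0 = Σ lx·mx = 7.4831 → 7.483

7.483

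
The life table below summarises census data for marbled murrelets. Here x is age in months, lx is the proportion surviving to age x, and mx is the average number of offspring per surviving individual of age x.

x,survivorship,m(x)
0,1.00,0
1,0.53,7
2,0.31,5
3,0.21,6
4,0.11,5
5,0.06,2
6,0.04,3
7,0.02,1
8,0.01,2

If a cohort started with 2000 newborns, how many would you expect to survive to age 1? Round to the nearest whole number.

Expected survivors = N0 · l_1 = 2000 × 0.53 = 1060 → 1060

1060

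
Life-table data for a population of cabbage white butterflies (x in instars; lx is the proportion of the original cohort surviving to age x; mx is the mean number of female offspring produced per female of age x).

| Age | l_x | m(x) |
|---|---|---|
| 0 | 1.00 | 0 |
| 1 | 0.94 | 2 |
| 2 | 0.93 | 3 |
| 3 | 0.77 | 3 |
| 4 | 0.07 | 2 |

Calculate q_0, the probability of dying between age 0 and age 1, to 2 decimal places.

q_0 = (l_0 − l_1) / l_0 = (1 − 0.94) / 1
     = 0.06 / 1 = 0.06 → 0.06

0.06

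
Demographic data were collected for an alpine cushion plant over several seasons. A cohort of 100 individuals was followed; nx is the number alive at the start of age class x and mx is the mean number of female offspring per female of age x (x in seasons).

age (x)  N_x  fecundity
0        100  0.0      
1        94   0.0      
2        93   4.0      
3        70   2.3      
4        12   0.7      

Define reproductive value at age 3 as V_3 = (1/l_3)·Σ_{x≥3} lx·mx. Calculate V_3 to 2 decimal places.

2.42

lx = nx/n0 = nx/100: 1, 0.94, 0.93, 0.7, 0.12
lx·mx for x ≥ 3: 1.61, 0.084 → sum = 1.694
V_3 = 1.694 / l_3 = 1.694 / 0.7 = 2.42 → 2.42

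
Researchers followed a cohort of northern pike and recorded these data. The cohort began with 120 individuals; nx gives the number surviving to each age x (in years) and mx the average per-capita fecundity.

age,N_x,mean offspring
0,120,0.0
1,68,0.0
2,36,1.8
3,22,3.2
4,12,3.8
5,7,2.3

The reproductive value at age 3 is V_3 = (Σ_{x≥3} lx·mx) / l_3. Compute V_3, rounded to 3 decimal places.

6.005

lx = nx/n0 = nx/120: 1, 0.56667…, 0.3, 0.18333…, 0.1, 0.05833…
lx·mx for x ≥ 3: 0.586667…, 0.38, 0.134167… → sum = 1.100833…
V_3 = 1.100833… / l_3 = 1.100833… / 0.183333… = 6.004545… → 6.005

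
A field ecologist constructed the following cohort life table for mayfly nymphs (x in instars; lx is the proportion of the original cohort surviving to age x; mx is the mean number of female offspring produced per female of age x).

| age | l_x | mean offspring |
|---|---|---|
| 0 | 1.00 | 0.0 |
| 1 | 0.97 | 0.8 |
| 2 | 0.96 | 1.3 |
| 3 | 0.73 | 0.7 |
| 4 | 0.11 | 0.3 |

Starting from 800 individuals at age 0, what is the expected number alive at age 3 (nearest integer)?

Expected survivors = N0 · l_3 = 800 × 0.73 = 584 → 584

584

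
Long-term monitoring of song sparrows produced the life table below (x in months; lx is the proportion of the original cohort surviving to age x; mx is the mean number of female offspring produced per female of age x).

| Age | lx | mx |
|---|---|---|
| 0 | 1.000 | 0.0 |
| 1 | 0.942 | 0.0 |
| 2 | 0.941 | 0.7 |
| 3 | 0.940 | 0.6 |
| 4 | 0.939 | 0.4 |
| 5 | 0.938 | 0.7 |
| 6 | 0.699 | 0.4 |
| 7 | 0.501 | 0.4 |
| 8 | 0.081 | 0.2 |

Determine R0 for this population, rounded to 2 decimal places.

2.75

lx·mx by age: 0, 0, 0.6587, 0.564, 0.3756, 0.6566, 0.2796, 0.2004, 0.0162
R0 = Σ lx·mx = 2.7511 → 2.75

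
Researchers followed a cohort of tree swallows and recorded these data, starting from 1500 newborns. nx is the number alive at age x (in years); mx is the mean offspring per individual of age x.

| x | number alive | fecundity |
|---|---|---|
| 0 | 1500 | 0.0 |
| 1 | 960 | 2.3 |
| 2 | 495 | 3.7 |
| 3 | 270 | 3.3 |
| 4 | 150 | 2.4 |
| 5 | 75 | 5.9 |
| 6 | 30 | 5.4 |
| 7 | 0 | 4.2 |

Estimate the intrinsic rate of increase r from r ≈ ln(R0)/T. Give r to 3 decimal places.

lx = nx/n0 = nx/1500: 1, 0.64, 0.33, 0.18, 0.1, 0.05, 0.02, 0
R0 = Σ lx·mx = 0 + 1.472 + 1.221 + 0.594 + 0.24 + 0.295 + 0.108 + 0 = 3.93
Σ x·lx·mx = 8.779; T = 8.779/3.93 = 2.23384…
r ≈ ln(R0)/T = ln(3.93)/2.23384… = 0.61268… → 0.613

0.613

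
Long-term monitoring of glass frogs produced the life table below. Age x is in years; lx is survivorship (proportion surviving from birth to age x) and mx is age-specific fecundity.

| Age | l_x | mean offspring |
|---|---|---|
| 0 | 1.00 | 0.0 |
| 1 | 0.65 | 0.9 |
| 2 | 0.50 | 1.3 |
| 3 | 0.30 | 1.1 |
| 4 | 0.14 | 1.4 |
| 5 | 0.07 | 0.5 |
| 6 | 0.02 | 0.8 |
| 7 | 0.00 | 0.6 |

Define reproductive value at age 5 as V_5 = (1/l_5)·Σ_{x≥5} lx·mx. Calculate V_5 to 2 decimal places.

lx·mx for x ≥ 5: 0.035, 0.016, 0 → sum = 0.051
V_5 = 0.051 / l_5 = 0.051 / 0.07 = 0.728571… → 0.73

0.73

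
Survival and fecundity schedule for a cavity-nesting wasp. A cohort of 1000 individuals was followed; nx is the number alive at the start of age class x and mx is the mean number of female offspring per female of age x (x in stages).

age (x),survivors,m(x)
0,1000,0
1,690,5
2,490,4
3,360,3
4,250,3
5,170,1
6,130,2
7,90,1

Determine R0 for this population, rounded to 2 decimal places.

lx = nx/n0 = nx/1000: 1, 0.69, 0.49, 0.36, 0.25, 0.17, 0.13, 0.09
lx·mx by age: 0, 3.45, 1.96, 1.08, 0.75, 0.17, 0.26, 0.09
R0 = Σ lx·mx = 7.76 → 7.76

7.76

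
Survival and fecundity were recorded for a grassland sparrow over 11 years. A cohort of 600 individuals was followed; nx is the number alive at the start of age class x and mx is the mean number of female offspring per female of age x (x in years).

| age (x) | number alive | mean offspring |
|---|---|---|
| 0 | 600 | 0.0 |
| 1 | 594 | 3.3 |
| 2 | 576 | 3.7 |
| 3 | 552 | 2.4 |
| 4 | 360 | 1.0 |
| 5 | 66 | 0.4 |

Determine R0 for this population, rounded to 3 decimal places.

lx = nx/n0 = nx/600: 1, 0.99, 0.96, 0.92, 0.6, 0.11
lx·mx by age: 0, 3.267, 3.552, 2.208, 0.6, 0.044
R0 = Σ lx·mx = 9.671 → 9.671

9.671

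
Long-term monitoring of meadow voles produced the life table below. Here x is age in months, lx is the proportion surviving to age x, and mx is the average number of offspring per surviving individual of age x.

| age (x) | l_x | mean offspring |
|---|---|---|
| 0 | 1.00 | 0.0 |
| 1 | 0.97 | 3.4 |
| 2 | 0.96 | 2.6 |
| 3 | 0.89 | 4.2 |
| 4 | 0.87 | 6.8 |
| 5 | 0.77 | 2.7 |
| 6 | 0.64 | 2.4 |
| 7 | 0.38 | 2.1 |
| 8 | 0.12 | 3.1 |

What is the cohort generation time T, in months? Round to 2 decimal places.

lx·mx: 0, 3.298, 2.496, 3.738, 5.916, 2.079, 1.536, 0.798, 0.372 → R0 = 20.233
x·lx·mx: 0, 3.298, 4.992, 11.214, 23.664, 10.395, 9.216, 5.586, 2.976 → Σ = 71.341
T = 71.341 / 20.233 = 3.525972… → 3.53

3.53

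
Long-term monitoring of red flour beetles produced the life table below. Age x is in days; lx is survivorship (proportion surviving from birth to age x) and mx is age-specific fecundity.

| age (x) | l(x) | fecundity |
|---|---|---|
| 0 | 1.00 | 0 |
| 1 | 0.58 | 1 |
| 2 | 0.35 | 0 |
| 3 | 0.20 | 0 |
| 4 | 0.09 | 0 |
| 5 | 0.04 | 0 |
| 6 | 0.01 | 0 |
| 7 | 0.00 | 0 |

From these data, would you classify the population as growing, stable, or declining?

declining

R0 = Σ lx·mx = 0 + 0.58 + 0 + 0 + 0 + 0 + 0 + 0 = 0.58
R0 < 1, so the population is declining.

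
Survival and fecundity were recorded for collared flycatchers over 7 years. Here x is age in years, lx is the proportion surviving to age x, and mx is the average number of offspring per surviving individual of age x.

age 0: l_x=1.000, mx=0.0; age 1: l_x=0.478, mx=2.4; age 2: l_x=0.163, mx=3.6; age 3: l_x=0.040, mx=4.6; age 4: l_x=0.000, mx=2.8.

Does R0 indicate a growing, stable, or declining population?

growing

R0 = Σ lx·mx = 0 + 1.1472 + 0.5868 + 0.184 + 0 = 1.918
R0 > 1, so the population is growing.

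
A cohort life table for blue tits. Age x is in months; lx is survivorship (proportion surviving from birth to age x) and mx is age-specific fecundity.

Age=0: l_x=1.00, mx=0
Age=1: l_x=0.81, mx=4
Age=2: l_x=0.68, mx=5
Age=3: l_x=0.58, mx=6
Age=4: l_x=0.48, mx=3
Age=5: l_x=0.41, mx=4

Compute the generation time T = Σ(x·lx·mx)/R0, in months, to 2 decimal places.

2.61

lx·mx: 0, 3.24, 3.4, 3.48, 1.44, 1.64 → R0 = 13.2
x·lx·mx: 0, 3.24, 6.8, 10.44, 5.76, 8.2 → Σ = 34.44
T = 34.44 / 13.2 = 2.609091… → 2.61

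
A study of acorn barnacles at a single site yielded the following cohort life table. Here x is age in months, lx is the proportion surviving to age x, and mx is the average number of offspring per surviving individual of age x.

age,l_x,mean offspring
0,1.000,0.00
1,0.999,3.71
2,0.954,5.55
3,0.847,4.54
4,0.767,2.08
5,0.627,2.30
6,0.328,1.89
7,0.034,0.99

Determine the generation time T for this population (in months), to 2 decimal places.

2.62

lx·mx: 0, 3.70629, 5.2947, 3.84538, 1.59536, 1.4421, 0.61992, 0.03366 → R0 = 16.53741
x·lx·mx: 0, 3.70629, 10.5894, 11.53614, 6.38144, 7.2105, 3.71952, 0.23562 → Σ = 43.37891
T = 43.37891 / 16.53741 = 2.623078… → 2.62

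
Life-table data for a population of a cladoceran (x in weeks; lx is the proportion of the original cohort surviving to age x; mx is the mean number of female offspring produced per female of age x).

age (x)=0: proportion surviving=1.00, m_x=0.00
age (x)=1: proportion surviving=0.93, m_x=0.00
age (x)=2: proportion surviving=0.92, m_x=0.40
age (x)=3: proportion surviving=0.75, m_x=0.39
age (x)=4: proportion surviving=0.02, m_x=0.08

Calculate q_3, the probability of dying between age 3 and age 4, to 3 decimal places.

q_3 = (l_3 − l_4) / l_3 = (0.75 − 0.02) / 0.75
     = 0.73 / 0.75 = 0.973333… → 0.973

0.973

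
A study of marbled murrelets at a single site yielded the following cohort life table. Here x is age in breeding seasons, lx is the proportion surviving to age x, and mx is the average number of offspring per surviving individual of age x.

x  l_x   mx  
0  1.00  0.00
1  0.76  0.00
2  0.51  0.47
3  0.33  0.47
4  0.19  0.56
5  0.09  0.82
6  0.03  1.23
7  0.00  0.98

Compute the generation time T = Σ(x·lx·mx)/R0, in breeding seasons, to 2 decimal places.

3.20

lx·mx: 0, 0, 0.2397, 0.1551, 0.1064, 0.0738, 0.0369, 0 → R0 = 0.6119
x·lx·mx: 0, 0, 0.4794, 0.4653, 0.4256, 0.369, 0.2214, 0 → Σ = 1.9607
T = 1.9607 / 0.6119 = 3.204282… → 3.20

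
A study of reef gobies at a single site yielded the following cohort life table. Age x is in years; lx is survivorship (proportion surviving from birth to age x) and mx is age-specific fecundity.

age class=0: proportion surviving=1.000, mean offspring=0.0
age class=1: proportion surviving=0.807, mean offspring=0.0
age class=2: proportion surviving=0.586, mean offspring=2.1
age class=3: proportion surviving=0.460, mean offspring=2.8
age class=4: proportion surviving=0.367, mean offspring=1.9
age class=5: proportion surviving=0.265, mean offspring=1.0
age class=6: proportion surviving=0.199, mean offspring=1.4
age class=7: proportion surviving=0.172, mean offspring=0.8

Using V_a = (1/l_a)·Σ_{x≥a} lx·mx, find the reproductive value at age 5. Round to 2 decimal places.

2.57

lx·mx for x ≥ 5: 0.265, 0.2786, 0.1376 → sum = 0.6812
V_5 = 0.6812 / l_5 = 0.6812 / 0.265 = 2.570566… → 2.57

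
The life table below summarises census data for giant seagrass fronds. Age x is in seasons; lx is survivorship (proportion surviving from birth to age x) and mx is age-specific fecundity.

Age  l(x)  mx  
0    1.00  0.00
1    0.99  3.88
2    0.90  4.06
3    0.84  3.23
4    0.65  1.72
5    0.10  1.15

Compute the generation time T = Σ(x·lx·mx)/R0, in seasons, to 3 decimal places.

2.127

lx·mx: 0, 3.8412, 3.654, 2.7132, 1.118, 0.115 → R0 = 11.4414
x·lx·mx: 0, 3.8412, 7.308, 8.1396, 4.472, 0.575 → Σ = 24.3358
T = 24.3358 / 11.4414 = 2.126995… → 2.127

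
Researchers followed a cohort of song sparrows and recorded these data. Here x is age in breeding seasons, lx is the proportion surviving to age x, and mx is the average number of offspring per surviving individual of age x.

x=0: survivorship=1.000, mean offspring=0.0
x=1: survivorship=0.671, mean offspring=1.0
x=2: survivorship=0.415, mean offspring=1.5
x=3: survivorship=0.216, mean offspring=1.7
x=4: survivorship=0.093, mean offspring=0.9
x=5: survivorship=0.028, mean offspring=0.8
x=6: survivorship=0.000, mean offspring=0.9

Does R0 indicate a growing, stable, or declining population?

R0 = Σ lx·mx = 0 + 0.671 + 0.6225 + 0.3672 + 0.0837 + 0.0224 + 0 = 1.7668
R0 > 1, so the population is growing.

growing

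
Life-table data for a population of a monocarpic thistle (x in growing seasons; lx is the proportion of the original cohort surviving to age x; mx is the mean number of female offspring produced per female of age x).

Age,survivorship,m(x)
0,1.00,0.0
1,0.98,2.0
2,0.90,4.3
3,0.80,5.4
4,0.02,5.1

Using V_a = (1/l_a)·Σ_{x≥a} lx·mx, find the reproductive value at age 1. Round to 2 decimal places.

lx·mx for x ≥ 1: 1.96, 3.87, 4.32, 0.102 → sum = 10.252
V_1 = 10.252 / l_1 = 10.252 / 0.98 = 10.461224… → 10.46

10.46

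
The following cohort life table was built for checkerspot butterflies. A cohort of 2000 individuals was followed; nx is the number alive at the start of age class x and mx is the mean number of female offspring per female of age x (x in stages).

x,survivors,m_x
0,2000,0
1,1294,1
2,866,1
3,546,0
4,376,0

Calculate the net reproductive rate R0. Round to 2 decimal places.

lx = nx/n0 = nx/2000: 1, 0.647, 0.433, 0.273, 0.188
lx·mx by age: 0, 0.647, 0.433, 0, 0
R0 = Σ lx·mx = 1.08 → 1.08

1.08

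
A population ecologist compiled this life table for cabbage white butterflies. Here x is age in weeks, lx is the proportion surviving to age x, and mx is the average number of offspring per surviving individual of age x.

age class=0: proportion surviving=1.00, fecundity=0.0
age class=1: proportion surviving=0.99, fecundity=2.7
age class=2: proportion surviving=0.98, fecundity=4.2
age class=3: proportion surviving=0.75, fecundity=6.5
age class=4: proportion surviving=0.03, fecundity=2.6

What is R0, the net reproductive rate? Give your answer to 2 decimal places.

lx·mx by age: 0, 2.673, 4.116, 4.875, 0.078
R0 = Σ lx·mx = 11.742 → 11.74

11.74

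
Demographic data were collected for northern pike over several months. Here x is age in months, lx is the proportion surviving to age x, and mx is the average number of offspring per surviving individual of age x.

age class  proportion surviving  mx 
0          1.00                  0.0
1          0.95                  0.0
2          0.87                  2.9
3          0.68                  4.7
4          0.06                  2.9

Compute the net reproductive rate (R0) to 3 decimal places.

5.893

lx·mx by age: 0, 0, 2.523, 3.196, 0.174
R0 = Σ lx·mx = 5.893 → 5.893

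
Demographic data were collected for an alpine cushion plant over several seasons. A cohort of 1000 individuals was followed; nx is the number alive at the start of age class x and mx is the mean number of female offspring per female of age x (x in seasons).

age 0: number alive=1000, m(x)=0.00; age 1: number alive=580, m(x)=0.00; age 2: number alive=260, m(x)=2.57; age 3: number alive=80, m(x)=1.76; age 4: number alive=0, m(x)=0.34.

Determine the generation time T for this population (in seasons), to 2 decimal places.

lx = nx/n0 = nx/1000: 1, 0.58, 0.26, 0.08, 0
lx·mx: 0, 0, 0.6682, 0.1408, 0 → R0 = 0.809
x·lx·mx: 0, 0, 1.3364, 0.4224, 0 → Σ = 1.7588
T = 1.7588 / 0.809 = 2.174042… → 2.17

2.17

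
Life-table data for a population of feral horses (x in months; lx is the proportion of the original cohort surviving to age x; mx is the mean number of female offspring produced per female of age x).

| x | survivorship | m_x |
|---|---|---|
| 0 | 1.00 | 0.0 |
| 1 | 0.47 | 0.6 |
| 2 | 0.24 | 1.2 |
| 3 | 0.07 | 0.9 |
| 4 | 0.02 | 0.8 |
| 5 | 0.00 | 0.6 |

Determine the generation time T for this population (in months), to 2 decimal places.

lx·mx: 0, 0.282, 0.288, 0.063, 0.016, 0 → R0 = 0.649
x·lx·mx: 0, 0.282, 0.576, 0.189, 0.064, 0 → Σ = 1.111
T = 1.111 / 0.649 = 1.711864… → 1.71

1.71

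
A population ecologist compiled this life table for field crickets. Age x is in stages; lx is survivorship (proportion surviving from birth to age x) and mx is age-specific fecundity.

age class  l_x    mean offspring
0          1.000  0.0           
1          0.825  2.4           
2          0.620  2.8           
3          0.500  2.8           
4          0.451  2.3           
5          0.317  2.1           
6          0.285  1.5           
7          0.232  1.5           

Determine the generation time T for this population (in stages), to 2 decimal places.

lx·mx: 0, 1.98, 1.736, 1.4, 1.0373, 0.6657, 0.4275, 0.348 → R0 = 7.5945
x·lx·mx: 0, 1.98, 3.472, 4.2, 4.1492, 3.3285, 2.565, 2.436 → Σ = 22.1307
T = 22.1307 / 7.5945 = 2.914043… → 2.91

2.91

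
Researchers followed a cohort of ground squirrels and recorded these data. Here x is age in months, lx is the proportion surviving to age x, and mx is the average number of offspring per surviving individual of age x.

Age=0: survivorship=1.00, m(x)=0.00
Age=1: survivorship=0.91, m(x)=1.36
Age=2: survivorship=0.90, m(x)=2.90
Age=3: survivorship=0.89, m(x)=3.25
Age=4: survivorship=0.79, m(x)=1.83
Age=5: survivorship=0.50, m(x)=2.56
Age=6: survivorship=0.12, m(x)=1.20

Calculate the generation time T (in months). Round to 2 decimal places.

2.93

lx·mx: 0, 1.2376, 2.61, 2.8925, 1.4457, 1.28, 0.144 → R0 = 9.6098
x·lx·mx: 0, 1.2376, 5.22, 8.6775, 5.7828, 6.4, 0.864 → Σ = 28.1819
T = 28.1819 / 9.6098 = 2.932621… → 2.93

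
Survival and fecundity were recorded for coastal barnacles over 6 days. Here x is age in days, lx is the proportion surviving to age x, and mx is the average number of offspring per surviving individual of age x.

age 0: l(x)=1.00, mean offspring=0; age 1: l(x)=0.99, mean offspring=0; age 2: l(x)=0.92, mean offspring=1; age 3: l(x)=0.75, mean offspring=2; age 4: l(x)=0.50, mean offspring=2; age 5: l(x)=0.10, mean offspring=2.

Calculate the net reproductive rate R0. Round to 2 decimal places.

lx·mx by age: 0, 0, 0.92, 1.5, 1, 0.2
R0 = Σ lx·mx = 3.62 → 3.62

3.62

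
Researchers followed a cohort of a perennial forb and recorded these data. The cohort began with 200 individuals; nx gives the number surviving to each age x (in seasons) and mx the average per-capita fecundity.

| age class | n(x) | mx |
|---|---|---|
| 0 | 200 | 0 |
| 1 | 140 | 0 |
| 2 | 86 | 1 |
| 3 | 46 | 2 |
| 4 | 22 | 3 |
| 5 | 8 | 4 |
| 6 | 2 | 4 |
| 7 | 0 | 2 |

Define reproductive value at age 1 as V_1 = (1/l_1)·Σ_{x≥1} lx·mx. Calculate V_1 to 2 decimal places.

2.03

lx = nx/n0 = nx/200: 1, 0.7, 0.43, 0.23, 0.11, 0.04, 0.01, 0
lx·mx for x ≥ 1: 0, 0.43, 0.46, 0.33, 0.16, 0.04, 0 → sum = 1.42
V_1 = 1.42 / l_1 = 1.42 / 0.7 = 2.028571… → 2.03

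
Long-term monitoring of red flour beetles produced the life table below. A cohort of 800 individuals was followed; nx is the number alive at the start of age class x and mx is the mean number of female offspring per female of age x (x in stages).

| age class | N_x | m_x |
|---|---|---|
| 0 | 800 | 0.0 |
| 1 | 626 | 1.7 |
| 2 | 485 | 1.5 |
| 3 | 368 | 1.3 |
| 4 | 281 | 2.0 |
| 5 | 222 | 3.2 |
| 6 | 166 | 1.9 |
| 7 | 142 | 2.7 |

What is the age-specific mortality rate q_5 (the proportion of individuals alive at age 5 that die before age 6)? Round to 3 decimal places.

0.252

lx = nx/n0 = nx/800: 1, 0.7825, 0.60625, 0.46, 0.35125, 0.2775, 0.2075, 0.1775
q_5 = (l_5 − l_6) / l_5 = (0.2775 − 0.2075) / 0.2775
     = 0.07 / 0.2775 = 0.252252… → 0.252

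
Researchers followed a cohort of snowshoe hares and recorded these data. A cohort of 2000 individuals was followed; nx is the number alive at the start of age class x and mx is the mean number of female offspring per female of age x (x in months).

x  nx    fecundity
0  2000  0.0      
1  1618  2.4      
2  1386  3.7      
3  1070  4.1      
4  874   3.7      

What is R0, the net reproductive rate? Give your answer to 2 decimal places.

lx = nx/n0 = nx/2000: 1, 0.809, 0.693, 0.535, 0.437
lx·mx by age: 0, 1.9416, 2.5641, 2.1935, 1.6169
R0 = Σ lx·mx = 8.3161 → 8.32

8.32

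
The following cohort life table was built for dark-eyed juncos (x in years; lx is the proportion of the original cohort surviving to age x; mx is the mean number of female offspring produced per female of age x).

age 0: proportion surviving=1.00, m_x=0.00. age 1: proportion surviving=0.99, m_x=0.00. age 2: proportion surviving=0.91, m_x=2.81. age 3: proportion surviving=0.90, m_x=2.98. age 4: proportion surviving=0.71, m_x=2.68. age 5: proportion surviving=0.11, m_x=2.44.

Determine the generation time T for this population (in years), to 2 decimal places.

2.98

lx·mx: 0, 0, 2.5571, 2.682, 1.9028, 0.2684 → R0 = 7.4103
x·lx·mx: 0, 0, 5.1142, 8.046, 7.6112, 1.342 → Σ = 22.1134
T = 22.1134 / 7.4103 = 2.984144… → 2.98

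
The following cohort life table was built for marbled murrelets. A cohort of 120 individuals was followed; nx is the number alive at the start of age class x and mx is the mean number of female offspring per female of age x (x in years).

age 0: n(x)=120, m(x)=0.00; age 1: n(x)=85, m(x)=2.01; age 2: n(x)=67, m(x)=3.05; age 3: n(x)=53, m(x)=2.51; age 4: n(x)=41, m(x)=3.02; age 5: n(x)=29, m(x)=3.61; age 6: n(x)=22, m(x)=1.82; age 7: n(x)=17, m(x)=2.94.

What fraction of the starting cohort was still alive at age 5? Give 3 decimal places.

l_5 = n_5/n_0 = 29/120 = 0.241667… → 0.242

0.242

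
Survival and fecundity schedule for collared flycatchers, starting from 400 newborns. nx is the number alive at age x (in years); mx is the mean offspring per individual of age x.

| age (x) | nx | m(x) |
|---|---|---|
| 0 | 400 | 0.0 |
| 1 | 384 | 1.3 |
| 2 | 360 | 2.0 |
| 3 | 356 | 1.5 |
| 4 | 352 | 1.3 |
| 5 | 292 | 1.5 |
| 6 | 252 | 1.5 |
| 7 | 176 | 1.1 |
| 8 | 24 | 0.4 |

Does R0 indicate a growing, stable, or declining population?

lx = nx/n0 = nx/400: 1, 0.96, 0.9, 0.89, 0.88, 0.73, 0.63, 0.44, 0.06
R0 = Σ lx·mx = 0 + 1.248 + 1.8 + 1.335 + 1.144 + 1.095 + 0.945 + 0.484 + 0.024 = 8.075
R0 > 1, so the population is growing.

growing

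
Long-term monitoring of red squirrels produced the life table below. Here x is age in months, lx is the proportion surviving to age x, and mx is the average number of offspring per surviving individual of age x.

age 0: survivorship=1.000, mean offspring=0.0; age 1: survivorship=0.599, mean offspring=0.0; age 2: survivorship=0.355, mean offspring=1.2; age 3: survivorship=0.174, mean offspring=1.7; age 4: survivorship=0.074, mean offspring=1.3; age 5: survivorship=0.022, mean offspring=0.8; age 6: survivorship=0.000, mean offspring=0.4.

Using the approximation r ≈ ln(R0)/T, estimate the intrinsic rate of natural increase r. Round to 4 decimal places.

-0.0678

R0 = Σ lx·mx = 0 + 0 + 0.426 + 0.2958 + 0.0962 + 0.0176 + 0 = 0.8356
Σ x·lx·mx = 2.2122; T = 2.2122/0.8356 = 2.64744…
r ≈ ln(R0)/T = ln(0.8356)/2.64744… = -0.067841… → -0.0678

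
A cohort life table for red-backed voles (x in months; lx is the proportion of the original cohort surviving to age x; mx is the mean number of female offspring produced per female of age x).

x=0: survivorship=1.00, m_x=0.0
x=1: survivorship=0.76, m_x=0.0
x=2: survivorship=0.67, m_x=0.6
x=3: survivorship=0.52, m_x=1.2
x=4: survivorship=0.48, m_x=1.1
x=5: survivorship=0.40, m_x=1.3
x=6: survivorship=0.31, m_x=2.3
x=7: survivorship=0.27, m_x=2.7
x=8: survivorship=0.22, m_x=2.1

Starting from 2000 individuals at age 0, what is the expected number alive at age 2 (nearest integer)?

1340

Expected survivors = N0 · l_2 = 2000 × 0.67 = 1340 → 1340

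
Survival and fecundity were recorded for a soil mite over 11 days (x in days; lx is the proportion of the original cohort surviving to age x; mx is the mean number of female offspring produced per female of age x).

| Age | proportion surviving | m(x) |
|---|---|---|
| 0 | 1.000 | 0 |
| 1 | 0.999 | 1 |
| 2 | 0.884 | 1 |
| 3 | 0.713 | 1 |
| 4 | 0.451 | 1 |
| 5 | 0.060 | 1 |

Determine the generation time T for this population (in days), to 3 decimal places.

2.256

lx·mx: 0, 0.999, 0.884, 0.713, 0.451, 0.06 → R0 = 3.107
x·lx·mx: 0, 0.999, 1.768, 2.139, 1.804, 0.3 → Σ = 7.01
T = 7.01 / 3.107 = 2.256196… → 2.256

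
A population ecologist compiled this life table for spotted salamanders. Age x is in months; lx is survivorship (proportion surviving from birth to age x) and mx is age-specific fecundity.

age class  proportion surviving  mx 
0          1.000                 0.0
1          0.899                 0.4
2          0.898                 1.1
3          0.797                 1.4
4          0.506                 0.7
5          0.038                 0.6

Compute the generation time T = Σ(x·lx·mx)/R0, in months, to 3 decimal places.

lx·mx: 0, 0.3596, 0.9878, 1.1158, 0.3542, 0.0228 → R0 = 2.8402
x·lx·mx: 0, 0.3596, 1.9756, 3.3474, 1.4168, 0.114 → Σ = 7.2134
T = 7.2134 / 2.8402 = 2.539751… → 2.540

2.540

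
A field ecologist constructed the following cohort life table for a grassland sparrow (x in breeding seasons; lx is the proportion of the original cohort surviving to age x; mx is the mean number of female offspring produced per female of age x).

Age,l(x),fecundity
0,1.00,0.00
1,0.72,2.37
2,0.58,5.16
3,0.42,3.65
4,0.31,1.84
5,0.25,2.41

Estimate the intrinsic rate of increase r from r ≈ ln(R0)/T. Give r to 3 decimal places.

0.843

R0 = Σ lx·mx = 0 + 1.7064 + 2.9928 + 1.533 + 0.5704 + 0.6025 = 7.4051
Σ x·lx·mx = 17.5851; T = 17.5851/7.4051 = 2.37473…
r ≈ ln(R0)/T = ln(7.4051)/2.37473… = 0.84311… → 0.843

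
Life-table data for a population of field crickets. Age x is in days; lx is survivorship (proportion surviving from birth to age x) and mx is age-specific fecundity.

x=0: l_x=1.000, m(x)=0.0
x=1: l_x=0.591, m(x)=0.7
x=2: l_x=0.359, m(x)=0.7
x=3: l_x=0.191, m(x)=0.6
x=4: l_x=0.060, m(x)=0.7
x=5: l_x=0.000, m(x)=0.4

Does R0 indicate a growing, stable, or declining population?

declining

R0 = Σ lx·mx = 0 + 0.4137 + 0.2513 + 0.1146 + 0.042 + 0 = 0.8216
R0 < 1, so the population is declining.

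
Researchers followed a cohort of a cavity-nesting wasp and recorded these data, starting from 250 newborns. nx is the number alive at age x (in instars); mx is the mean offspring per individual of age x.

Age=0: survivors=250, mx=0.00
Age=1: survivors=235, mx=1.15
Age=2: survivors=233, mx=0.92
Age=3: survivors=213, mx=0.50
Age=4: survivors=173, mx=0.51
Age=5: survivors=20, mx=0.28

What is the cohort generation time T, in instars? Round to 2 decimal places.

2.04

lx = nx/n0 = nx/250: 1, 0.94, 0.932, 0.852, 0.692, 0.08
lx·mx: 0, 1.081, 0.85744, 0.426, 0.35292, 0.0224 → R0 = 2.73976
x·lx·mx: 0, 1.081, 1.71488, 1.278, 1.41168, 0.112 → Σ = 5.59756
T = 5.59756 / 2.73976 = 2.043084… → 2.04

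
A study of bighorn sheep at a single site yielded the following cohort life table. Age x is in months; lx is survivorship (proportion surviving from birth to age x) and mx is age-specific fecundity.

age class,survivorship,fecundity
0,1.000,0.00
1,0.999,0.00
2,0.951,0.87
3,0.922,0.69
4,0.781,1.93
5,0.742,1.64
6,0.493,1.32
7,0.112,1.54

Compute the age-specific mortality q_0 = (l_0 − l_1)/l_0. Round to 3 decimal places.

0.001

q_0 = (l_0 − l_1) / l_0 = (1 − 0.999) / 1
     = 0.001 / 1 = 0.001 → 0.001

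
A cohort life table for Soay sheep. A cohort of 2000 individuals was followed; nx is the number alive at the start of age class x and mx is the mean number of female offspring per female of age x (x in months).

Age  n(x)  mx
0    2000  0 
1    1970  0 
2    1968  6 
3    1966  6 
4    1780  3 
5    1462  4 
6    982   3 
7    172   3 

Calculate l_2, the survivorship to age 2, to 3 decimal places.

0.984

l_2 = n_2/n_0 = 1968/2000 = 0.984 → 0.984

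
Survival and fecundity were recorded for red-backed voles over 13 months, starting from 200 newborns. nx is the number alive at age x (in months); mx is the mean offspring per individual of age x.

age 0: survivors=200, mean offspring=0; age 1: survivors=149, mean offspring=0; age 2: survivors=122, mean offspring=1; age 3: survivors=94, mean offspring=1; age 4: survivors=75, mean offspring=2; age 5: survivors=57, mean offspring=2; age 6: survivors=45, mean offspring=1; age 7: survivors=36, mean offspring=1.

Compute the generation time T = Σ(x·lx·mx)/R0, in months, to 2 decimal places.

lx = nx/n0 = nx/200: 1, 0.745, 0.61, 0.47, 0.375, 0.285, 0.225, 0.18
lx·mx: 0, 0, 0.61, 0.47, 0.75, 0.57, 0.225, 0.18 → R0 = 2.805
x·lx·mx: 0, 0, 1.22, 1.41, 3, 2.85, 1.35, 1.26 → Σ = 11.09
T = 11.09 / 2.805 = 3.953654… → 3.95

3.95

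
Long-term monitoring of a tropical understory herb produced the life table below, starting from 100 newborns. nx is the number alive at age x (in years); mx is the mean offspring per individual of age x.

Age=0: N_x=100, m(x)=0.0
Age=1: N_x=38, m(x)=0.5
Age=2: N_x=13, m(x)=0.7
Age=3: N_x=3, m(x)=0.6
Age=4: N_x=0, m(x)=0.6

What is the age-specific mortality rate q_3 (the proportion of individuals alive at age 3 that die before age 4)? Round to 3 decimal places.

1.000

lx = nx/n0 = nx/100: 1, 0.38, 0.13, 0.03, 0
q_3 = (l_3 − l_4) / l_3 = (0.03 − 0) / 0.03
     = 0.03 / 0.03 = 1 → 1.000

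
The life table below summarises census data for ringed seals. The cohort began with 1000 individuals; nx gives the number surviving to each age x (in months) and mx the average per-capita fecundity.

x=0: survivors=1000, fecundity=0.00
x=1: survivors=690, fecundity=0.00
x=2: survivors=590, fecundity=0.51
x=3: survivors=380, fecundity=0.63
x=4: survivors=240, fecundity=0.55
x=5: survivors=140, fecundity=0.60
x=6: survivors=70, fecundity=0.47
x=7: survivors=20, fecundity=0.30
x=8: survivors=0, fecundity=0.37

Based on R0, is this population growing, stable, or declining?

declining

lx = nx/n0 = nx/1000: 1, 0.69, 0.59, 0.38, 0.24, 0.14, 0.07, 0.02, 0
R0 = Σ lx·mx = 0 + 0 + 0.3009 + 0.2394 + 0.132 + 0.084 + 0.0329 + 0.006 + 0 = 0.7952
R0 < 1, so the population is declining.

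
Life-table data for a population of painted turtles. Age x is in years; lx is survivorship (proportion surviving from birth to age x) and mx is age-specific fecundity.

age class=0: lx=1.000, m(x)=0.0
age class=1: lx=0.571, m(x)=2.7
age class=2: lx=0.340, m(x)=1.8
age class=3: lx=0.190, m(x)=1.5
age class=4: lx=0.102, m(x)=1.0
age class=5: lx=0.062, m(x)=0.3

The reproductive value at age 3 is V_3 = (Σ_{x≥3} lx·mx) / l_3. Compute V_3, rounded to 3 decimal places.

2.135

lx·mx for x ≥ 3: 0.285, 0.102, 0.0186 → sum = 0.4056
V_3 = 0.4056 / l_3 = 0.4056 / 0.19 = 2.134737… → 2.135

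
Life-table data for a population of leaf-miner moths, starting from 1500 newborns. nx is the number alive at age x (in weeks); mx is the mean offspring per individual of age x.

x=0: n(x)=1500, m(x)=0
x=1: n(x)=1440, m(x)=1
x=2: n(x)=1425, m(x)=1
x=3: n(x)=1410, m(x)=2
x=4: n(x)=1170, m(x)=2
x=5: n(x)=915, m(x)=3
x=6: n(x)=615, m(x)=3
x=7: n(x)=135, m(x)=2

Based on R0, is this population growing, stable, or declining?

growing

lx = nx/n0 = nx/1500: 1, 0.96, 0.95, 0.94, 0.78, 0.61, 0.41, 0.09
R0 = Σ lx·mx = 0 + 0.96 + 0.95 + 1.88 + 1.56 + 1.83 + 1.23 + 0.18 = 8.59
R0 > 1, so the population is growing.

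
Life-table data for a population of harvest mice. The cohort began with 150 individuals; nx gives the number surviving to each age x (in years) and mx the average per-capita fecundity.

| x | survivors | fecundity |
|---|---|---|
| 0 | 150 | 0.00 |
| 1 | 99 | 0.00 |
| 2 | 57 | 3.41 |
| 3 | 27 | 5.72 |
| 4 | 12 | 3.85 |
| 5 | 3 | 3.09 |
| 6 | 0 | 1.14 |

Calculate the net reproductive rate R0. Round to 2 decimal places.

lx = nx/n0 = nx/150: 1, 0.66, 0.38, 0.18, 0.08, 0.02, 0
lx·mx by age: 0, 0, 1.2958, 1.0296, 0.308, 0.0618, 0
R0 = Σ lx·mx = 2.6952 → 2.70

2.70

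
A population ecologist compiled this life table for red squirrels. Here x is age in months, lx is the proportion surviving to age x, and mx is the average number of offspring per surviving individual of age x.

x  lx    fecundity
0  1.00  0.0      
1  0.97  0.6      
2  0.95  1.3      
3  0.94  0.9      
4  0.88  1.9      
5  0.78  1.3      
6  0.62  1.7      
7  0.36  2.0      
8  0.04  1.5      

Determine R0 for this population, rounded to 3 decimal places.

7.183

lx·mx by age: 0, 0.582, 1.235, 0.846, 1.672, 1.014, 1.054, 0.72, 0.06
R0 = Σ lx·mx = 7.183 → 7.183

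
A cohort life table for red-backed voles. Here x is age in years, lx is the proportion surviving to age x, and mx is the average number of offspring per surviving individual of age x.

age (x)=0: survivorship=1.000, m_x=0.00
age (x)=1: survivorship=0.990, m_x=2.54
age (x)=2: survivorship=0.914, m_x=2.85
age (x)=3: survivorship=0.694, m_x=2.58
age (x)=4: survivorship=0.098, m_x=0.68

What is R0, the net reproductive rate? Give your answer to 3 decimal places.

6.977

lx·mx by age: 0, 2.5146, 2.6049, 1.79052, 0.06664
R0 = Σ lx·mx = 6.97666 → 6.977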